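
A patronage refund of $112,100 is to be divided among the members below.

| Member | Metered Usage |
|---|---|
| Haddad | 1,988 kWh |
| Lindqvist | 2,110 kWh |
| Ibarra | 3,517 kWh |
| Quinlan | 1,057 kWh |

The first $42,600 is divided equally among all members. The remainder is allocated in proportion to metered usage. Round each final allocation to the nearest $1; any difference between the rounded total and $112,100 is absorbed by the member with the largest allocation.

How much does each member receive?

Haddad: $26,582; Lindqvist: $27,560; Ibarra: $38,837; Quinlan: $19,121

First tranche $42,600 split equally: $10,650 each.
Remainder $69,500 by metered usage (total 8,672): Haddad 15,932.43 → $15,932; Lindqvist 16,910.17 → $16,910; Ibarra 28,186.29 → $28,186; Quinlan 8,471.11 → $8,471.
Rounding difference +$1 on remainder applied to Ibarra.
Totals: Haddad $10,650 + $15,932 = $26,582; Lindqvist $10,650 + $16,910 = $27,560; Ibarra $10,650 + $28,187 = $38,837; Quinlan $10,650 + $8,471 = $19,121.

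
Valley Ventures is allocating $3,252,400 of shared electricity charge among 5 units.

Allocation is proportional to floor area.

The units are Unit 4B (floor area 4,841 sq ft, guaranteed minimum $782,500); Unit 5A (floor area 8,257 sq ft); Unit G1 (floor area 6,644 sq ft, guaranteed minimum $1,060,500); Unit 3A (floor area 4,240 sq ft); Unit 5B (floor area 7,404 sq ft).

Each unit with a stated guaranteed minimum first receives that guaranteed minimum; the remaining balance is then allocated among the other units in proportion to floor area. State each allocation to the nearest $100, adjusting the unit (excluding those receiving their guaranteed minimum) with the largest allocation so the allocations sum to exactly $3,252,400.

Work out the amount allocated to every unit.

Unit 4B: $782,500; Unit 5A: $584,700; Unit G1: $1,060,500; Unit 3A: $300,300; Unit 5B: $524,400

Fund the minimums — Unit 4B $782,500; Unit G1 $1,060,500. Balance $1,409,400.
Balance split over remaining floor area 19,901: Unit 5A 584,765.38 → $584,800; Unit 3A 300,279.18 → $300,300; Unit 5B 524,355.44 → $524,400.
Rounding difference −$100 applied to Unit 5A → $584,700.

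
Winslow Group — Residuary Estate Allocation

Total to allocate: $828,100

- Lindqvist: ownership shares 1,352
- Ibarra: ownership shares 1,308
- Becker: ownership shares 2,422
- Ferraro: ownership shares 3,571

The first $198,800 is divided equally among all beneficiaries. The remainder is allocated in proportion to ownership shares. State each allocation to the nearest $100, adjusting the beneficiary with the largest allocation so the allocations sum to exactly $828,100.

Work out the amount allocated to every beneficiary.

$198,800 shared equally gives $49,700 per beneficiary.
Remainder $629,300 by ownership shares (total 8,653): Lindqvist 98,325.85 → $98,300; Ibarra 95,125.90 → $95,100; Becker 176,142.91 → $176,100; Ferraro 259,705.34 → $259,700.
Rounding difference +$100 on remainder applied to Ferraro.
Totals: Lindqvist $49,700 + $98,300 = $148,000; Ibarra $49,700 + $95,100 = $144,800; Becker $49,700 + $176,100 = $225,800; Ferraro $49,700 + $259,800 = $309,500.

Lindqvist: $148,000 · Ibarra: $144,800 · Becker: $225,800 · Ferraro: $309,500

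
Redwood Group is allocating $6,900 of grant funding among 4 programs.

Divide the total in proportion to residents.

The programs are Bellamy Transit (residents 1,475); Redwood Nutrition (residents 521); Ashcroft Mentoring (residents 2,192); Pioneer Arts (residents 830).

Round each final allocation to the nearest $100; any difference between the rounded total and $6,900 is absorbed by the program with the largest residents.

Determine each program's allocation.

Total residents = 1,475 + 521 + 2,192 + 830 = 5,018.
Raw shares: Bellamy Transit 2,028.20; Redwood Nutrition 716.40; Ashcroft Mentoring 3,014.11; Pioneer Arts 1,141.29.
After rounding ($100): Bellamy Transit $2,000; Redwood Nutrition $700; Ashcroft Mentoring $3,000; Pioneer Arts $1,100. Sum = $6,800.
Difference $6,900 − $6,800 = +$100 applied to largest residents (Ashcroft Mentoring): Ashcroft Mentoring becomes $3,100.

Bellamy Transit: $2,000 · Redwood Nutrition: $700 · Ashcroft Mentoring: $3,100 · Pioneer Arts: $1,100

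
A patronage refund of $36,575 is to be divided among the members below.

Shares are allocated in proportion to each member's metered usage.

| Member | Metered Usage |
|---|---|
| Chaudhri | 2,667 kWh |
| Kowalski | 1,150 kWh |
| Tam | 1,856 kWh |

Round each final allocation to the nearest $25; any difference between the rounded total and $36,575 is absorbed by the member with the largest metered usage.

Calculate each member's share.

Chaudhri: $17,175; Kowalski: $7,425; Tam: $11,975

Sum of metered usage: 2,667 + 1,150 + 1,856 = 5,673.
Proportional shares: Chaudhri 17,194.70; Kowalski 7,414.29; Tam 11,966.01.
After rounding ($25): Chaudhri $17,200; Kowalski $7,425; Tam $11,975. Sum = $36,600.
Difference $36,575 − $36,600 = −$25 applied to largest metered usage (Chaudhri): Chaudhri becomes $17,175.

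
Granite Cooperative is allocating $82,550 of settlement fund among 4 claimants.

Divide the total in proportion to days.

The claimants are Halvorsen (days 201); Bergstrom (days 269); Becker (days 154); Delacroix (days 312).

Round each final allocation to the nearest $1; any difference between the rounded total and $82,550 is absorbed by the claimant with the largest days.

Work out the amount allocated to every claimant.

Total days = 201 + 269 + 154 + 312 = 936.
Unrounded shares: Halvorsen 17,727.08; Bergstrom 23,724.31; Becker 13,581.94; Delacroix 27,516.67.
At nearest $1: Halvorsen $17,727; Bergstrom $23,724; Becker $13,582; Delacroix $27,517. Sum = $82,550.
No rounding difference to absorb.

Halvorsen: $17,727 · Bergstrom: $23,724 · Becker: $13,582 · Delacroix: $27,517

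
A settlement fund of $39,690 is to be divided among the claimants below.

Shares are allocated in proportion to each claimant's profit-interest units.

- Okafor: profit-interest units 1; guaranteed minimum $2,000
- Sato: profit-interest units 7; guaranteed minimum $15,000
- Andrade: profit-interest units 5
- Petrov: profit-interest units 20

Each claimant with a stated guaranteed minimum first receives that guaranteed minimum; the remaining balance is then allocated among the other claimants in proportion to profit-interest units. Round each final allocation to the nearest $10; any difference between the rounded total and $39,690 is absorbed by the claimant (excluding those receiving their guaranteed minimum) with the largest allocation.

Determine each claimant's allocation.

Okafor: $2,000 | Sato: $15,000 | Andrade: $4,540 | Petrov: $18,150

Minimums first: Okafor $2,000; Sato $15,000. Balance $22,690.
Balance split over remaining profit-interest units 25: Andrade 4,538.00 → $4,540; Petrov 18,152.00 → $18,150.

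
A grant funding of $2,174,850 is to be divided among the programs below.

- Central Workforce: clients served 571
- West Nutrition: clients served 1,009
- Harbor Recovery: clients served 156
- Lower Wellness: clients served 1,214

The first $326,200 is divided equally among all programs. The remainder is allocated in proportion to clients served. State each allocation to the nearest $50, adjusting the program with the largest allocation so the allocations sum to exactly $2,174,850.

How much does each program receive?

$326,200 shared equally gives $81,550 per program.
Remainder $1,848,650 by clients served (total 2,950): Central Workforce 357,823.44 → $357,800; West Nutrition 632,300.97 → $632,300; Harbor Recovery 97,759.12 → $97,750; Lower Wellness 760,766.47 → $760,750.
Rounding difference +$50 on remainder applied to Lower Wellness.
Totals: Central Workforce $81,550 + $357,800 = $439,350; West Nutrition $81,550 + $632,300 = $713,850; Harbor Recovery $81,550 + $97,750 = $179,300; Lower Wellness $81,550 + $760,800 = $842,350.

Central Workforce: $439,350 | West Nutrition: $713,850 | Harbor Recovery: $179,300 | Lower Wellness: $842,350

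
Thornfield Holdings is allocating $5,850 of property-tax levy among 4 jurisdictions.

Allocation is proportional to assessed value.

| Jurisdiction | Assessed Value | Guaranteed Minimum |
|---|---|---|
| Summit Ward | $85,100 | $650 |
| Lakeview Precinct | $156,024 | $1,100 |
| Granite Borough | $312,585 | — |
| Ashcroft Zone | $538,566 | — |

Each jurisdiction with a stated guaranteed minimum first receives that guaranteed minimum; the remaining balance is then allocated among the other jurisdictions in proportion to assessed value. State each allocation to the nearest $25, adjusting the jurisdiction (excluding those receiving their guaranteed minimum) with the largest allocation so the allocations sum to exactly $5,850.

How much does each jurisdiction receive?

Summit Ward: $650 | Lakeview Precinct: $1,100 | Granite Borough: $1,500 | Ashcroft Zone: $2,600

Fund the minimums — Summit Ward $650; Lakeview Precinct $1,100. Remaining pool $4,100.
Remaining pool split over remaining assessed value 851,151: Granite Borough 1,505.72 → $1,500; Ashcroft Zone 2,594.28 → $2,600.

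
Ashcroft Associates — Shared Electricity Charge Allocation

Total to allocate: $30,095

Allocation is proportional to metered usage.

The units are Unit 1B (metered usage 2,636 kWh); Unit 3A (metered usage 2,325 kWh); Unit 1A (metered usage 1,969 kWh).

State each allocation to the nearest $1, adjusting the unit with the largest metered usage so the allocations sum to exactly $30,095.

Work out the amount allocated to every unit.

Unit 1B: $11,447 · Unit 3A: $10,097 · Unit 1A: $8,551

Combined metered usage = 2,636 + 2,325 + 1,969 = 6,930.
Unrounded shares: Unit 1B 11,447.39; Unit 3A 10,096.81; Unit 1A 8,550.80.
At nearest $1: Unit 1B $11,447; Unit 3A $10,097; Unit 1A $8,551. Sum = $30,095.
Sum already equals the total — no adjustment.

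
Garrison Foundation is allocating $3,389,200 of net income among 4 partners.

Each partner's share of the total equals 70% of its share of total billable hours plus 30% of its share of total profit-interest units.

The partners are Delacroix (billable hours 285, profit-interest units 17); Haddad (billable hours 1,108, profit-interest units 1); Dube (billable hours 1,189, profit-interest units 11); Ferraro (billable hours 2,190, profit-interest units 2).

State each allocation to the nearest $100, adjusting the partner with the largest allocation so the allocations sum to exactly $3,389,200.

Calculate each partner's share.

Delacroix: $699,300; Haddad: $583,700; Dube: $951,900; Ferraro: $1,154,300

Billable hours total 4,772; profit-interest units total 31.
Combined weights (70% billable hours + 30% profit-interest units): Delacroix 0.2063; Haddad 0.1722; Dube 0.2809; Ferraro 0.3406.
Unrounded shares: Delacroix 699,268.22; Haddad 583,650.24; Dube 951,907.17; Ferraro 1,154,374.37.
At nearest $100: Delacroix $699,300; Haddad $583,700; Dube $951,900; Ferraro $1,154,400. Sum = $3,389,300.
Difference $3,389,200 − $3,389,300 = −$100 applied to largest allocation (Ferraro): Ferraro becomes $1,154,300.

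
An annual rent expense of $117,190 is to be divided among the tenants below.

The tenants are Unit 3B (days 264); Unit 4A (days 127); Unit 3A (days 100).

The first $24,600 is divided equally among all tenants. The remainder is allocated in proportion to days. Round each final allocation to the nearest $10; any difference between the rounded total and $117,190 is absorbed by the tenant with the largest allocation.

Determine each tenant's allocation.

Unit 3B: $57,980; Unit 4A: $32,150; Unit 3A: $27,060

Equal tier: $24,600 ÷ 3 = $8,200 apiece.
Remainder $92,590 by days (total 491): Unit 3B 49,783.63 → $49,780; Unit 4A 23,948.94 → $23,950; Unit 3A 18,857.43 → $18,860.
Totals: Unit 3B $8,200 + $49,780 = $57,980; Unit 4A $8,200 + $23,950 = $32,150; Unit 3A $8,200 + $18,860 = $27,060.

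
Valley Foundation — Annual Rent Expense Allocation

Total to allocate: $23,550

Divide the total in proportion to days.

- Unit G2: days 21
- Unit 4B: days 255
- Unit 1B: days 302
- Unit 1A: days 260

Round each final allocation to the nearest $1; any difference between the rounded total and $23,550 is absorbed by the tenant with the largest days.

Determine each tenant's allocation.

Days total: 21 + 255 + 302 + 260 = 838.
Pro-rata amounts: Unit G2 590.16; Unit 4B 7,166.17; Unit 1B 8,486.99; Unit 1A 7,306.68.
At nearest $1: Unit G2 $590; Unit 4B $7,166; Unit 1B $8,487; Unit 1A $7,307. Sum = $23,550.
Rounded total matches; no reconciliation needed.

Unit G2: $590 | Unit 4B: $7,166 | Unit 1B: $8,487 | Unit 1A: $7,307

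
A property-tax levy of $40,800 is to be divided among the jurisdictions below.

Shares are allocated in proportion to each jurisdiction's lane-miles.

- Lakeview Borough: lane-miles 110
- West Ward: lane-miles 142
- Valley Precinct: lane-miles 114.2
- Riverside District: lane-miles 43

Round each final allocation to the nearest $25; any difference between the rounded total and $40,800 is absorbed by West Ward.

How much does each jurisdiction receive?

Lakeview Borough: $10,975; West Ward: $14,175; Valley Precinct: $11,375; Riverside District: $4,275

Combined lane-miles = 409.2.
Proportional shares: Lakeview Borough 110/409.2 × $40,800 = 10,967.74; West Ward 142/409.2 × $40,800 = 14,158.36; Valley Precinct 114.2/409.2 × $40,800 = 11,386.51; Riverside District 43/409.2 × $40,800 = 4,287.39.
Rounded to nearest $25: Lakeview Borough $10,975; West Ward $14,150; Valley Precinct $11,375; Riverside District $4,275. Sum = $40,775.
Difference $40,800 − $40,775 = +$25 applied to West Ward: West Ward becomes $14,175.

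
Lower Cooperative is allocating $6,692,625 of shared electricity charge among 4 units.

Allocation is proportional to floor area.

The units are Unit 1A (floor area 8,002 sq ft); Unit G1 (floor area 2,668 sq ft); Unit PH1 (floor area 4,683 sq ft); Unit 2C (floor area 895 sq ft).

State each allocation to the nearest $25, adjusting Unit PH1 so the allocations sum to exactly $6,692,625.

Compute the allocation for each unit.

Sum of floor area: 16,248.
Pro-rata amounts: Unit 1A 8,002/16,248 × $6,692,625 = 3,296,060.15; Unit G1 2,668/16,248 × $6,692,625 = 1,098,961.32; Unit PH1 4,683/16,248 × $6,692,625 = 1,928,948.97; Unit 2C 895/16,248 × $6,692,625 = 368,654.57.
At nearest $25: Unit 1A $3,296,050; Unit G1 $1,098,950; Unit PH1 $1,928,950; Unit 2C $368,650. Sum = $6,692,600.
Difference $6,692,625 − $6,692,600 = +$25 applied to Unit PH1: Unit PH1 becomes $1,928,975.

Unit 1A: $3,296,050 · Unit G1: $1,098,950 · Unit PH1: $1,928,975 · Unit 2C: $368,650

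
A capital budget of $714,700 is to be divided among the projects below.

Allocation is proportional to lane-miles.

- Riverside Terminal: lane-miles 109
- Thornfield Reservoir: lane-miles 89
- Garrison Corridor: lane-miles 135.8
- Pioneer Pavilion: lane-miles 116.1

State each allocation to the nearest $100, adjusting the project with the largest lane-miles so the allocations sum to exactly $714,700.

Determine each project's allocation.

Lane-miles total: 109 + 89 + 135.8 + 116.1 = 449.9.
Pro-rata amounts: Riverside Terminal 173,154.70; Thornfield Reservoir 141,383.20; Garrison Corridor 215,728.52; Pioneer Pavilion 184,433.59.
After rounding ($100): Riverside Terminal $173,200; Thornfield Reservoir $141,400; Garrison Corridor $215,700; Pioneer Pavilion $184,400. Sum = $714,700.
Sum already equals the total — no adjustment.

Riverside Terminal: $173,200 · Thornfield Reservoir: $141,400 · Garrison Corridor: $215,700 · Pioneer Pavilion: $184,400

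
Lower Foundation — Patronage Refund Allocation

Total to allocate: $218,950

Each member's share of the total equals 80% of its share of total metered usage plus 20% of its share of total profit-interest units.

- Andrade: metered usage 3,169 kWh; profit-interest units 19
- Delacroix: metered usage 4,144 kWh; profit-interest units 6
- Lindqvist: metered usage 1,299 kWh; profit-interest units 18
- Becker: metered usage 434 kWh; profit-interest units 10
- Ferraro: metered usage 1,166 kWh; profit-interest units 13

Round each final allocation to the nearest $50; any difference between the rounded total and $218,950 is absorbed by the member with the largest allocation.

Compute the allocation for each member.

Andrade: $66,950 | Delacroix: $75,100 | Lindqvist: $34,200 | Becker: $14,100 | Ferraro: $28,600

Metered usage total 10,212; profit-interest units total 66.
Blended shares (80% metered usage + 20% profit-interest units): Andrade 0.3058; Delacroix 0.3428; Lindqvist 0.1563; Becker 0.0643; Ferraro 0.1307.
Proportional shares: Andrade 66,962.07; Delacroix 75,060.33; Lindqvist 34,223.66; Becker 14,078.98; Ferraro 28,624.97.
At nearest $50: Andrade $66,950; Delacroix $75,050; Lindqvist $34,200; Becker $14,100; Ferraro $28,600. Sum = $218,900.
Difference $218,950 − $218,900 = +$50 applied to largest allocation (Delacroix): Delacroix becomes $75,100.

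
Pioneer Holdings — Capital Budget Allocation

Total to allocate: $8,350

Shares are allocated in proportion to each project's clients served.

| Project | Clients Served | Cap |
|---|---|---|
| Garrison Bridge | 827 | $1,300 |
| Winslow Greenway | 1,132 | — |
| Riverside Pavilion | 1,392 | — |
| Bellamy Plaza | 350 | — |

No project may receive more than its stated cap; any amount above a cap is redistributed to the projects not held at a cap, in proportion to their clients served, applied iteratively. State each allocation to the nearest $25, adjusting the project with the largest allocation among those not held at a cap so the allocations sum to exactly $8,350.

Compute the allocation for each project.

Garrison Bridge: $1,300 · Winslow Greenway: $2,775 · Riverside Pavilion: $3,425 · Bellamy Plaza: $850

Combined clients served = 3,701.
Pro-rata shares before constraints: Garrison Bridge 1,865.83; Winslow Greenway 2,553.96; Riverside Pavilion 3,140.56; Bellamy Plaza 789.65.
Cap binds for Garrison Bridge ($1,300); remaining pool $7,050 reallocated over remaining clients served 2,874.
Redistributed shares: Winslow Greenway 2,776.83 → $2,775; Riverside Pavilion 3,414.61 → $3,425; Bellamy Plaza 858.56 → $850.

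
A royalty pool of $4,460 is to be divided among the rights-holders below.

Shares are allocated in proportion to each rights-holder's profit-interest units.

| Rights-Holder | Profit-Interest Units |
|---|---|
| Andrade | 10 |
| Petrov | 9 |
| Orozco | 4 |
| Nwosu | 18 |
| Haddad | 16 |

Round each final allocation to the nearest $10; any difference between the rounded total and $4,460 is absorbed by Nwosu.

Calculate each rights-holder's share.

Andrade: $780; Petrov: $700; Orozco: $310; Nwosu: $1,420; Haddad: $1,250

Sum of profit-interest units: 57.
Proportional shares: Andrade 10/57 × $4,460 = 782.46; Petrov 9/57 × $4,460 = 704.21; Orozco 4/57 × $4,460 = 312.98; Nwosu 18/57 × $4,460 = 1,408.42; Haddad 16/57 × $4,460 = 1,251.93.
After rounding ($10): Andrade $780; Petrov $700; Orozco $310; Nwosu $1,410; Haddad $1,250. Sum = $4,450.
Difference $4,460 − $4,450 = +$10 applied to Nwosu: Nwosu becomes $1,420.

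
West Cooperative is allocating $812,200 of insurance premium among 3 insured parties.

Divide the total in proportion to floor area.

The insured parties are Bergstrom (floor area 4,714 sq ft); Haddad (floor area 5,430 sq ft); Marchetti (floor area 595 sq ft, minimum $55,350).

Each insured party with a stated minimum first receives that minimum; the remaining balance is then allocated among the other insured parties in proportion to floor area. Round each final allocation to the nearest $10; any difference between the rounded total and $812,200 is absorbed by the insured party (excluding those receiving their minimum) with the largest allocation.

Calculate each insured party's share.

Bergstrom: $351,710; Haddad: $405,140; Marchetti: $55,350

Guaranteed amounts: Marchetti $55,350. Residual $756,850.
Residual split over remaining floor area 10,144: Bergstrom 351,714.40 → $351,710; Haddad 405,135.60 → $405,140.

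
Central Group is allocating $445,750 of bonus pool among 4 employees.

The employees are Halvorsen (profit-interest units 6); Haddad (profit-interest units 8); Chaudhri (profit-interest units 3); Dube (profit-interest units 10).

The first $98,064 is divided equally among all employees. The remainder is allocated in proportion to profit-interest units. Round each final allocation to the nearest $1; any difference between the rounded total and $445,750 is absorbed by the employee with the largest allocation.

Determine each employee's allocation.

Halvorsen: $101,780 · Haddad: $127,534 · Chaudhri: $63,148 · Dube: $153,288

First tranche $98,064 split equally: $24,516 each.
Remainder $347,686 by profit-interest units (total 27): Halvorsen 77,263.56 → $77,264; Haddad 103,018.07 → $103,018; Chaudhri 38,631.78 → $38,632; Dube 128,772.59 → $128,773.
Rounding difference −$1 on remainder applied to Dube.
Totals: Halvorsen $24,516 + $77,264 = $101,780; Haddad $24,516 + $103,018 = $127,534; Chaudhri $24,516 + $38,632 = $63,148; Dube $24,516 + $128,772 = $153,288.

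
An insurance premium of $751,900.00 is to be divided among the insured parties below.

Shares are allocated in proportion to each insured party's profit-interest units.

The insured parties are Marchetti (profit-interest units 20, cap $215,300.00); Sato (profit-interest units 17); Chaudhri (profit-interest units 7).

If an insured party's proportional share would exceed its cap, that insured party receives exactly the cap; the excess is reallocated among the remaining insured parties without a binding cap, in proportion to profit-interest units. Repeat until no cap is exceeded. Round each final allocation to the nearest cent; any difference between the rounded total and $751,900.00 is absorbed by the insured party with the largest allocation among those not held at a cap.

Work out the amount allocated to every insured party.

Combined profit-interest units = 44.
Unconstrained shares: Marchetti 341,772.7273; Sato 290,506.8182; Chaudhri 119,620.4545.
Held at cap: Marchetti ($215,300.00); residual $536,600.00 reallocated over remaining profit-interest units 24.
Redistributed shares: Sato 380,091.6667 → $380,091.67; Chaudhri 156,508.3333 → $156,508.33.

Marchetti: $215,300.00; Sato: $380,091.67; Chaudhri: $156,508.33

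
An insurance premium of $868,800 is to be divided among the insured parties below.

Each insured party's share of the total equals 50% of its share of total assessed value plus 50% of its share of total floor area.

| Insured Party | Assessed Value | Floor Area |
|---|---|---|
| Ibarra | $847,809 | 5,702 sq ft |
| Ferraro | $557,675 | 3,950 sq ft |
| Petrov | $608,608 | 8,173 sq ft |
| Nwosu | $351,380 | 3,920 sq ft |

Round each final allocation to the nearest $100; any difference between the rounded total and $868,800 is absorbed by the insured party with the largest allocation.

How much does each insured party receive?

Totals — assessed value 2,365,472, floor area 21,745.
Composite weights (50% assessed value + 50% floor area): Ibarra 0.3103; Ferraro 0.2087; Petrov 0.3166; Nwosu 0.1644.
Raw shares: Ibarra 269,602.23; Ferraro 181,321.72; Petrov 275,038.06; Nwosu 142,837.99.
At nearest $100: Ibarra $269,600; Ferraro $181,300; Petrov $275,000; Nwosu $142,800. Sum = $868,700.
Difference $868,800 − $868,700 = +$100 applied to largest allocation (Petrov): Petrov becomes $275,100.

Ibarra: $269,600 · Ferraro: $181,300 · Petrov: $275,100 · Nwosu: $142,800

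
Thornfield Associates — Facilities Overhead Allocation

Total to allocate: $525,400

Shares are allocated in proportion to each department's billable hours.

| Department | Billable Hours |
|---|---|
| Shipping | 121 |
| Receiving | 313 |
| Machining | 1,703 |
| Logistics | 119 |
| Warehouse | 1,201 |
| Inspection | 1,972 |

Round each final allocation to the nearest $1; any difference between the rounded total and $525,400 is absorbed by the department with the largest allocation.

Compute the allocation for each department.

Sum of billable hours: 5,429.
Pro-rata amounts: Shipping 121/5,429 × $525,400 = 11,709.97; Receiving 313/5,429 × $525,400 = 30,291.07; Machining 1,703/5,429 × $525,400 = 164,810.499; Logistics 119/5,429 × $525,400 = 11,516.41; Warehouse 1,201/5,429 × $525,400 = 116,228.66; Inspection 1,972/5,429 × $525,400 = 190,843.40.
Rounded to nearest $1: Shipping $11,710; Receiving $30,291; Machining $164,810; Logistics $11,516; Warehouse $116,229; Inspection $190,843. Sum = $525,399.
Difference $525,400 − $525,399 = +$1 applied to largest allocation (Inspection): Inspection becomes $190,844.

Shipping: $11,710 · Receiving: $30,291 · Machining: $164,810 · Logistics: $11,516 · Warehouse: $116,229 · Inspection: $190,844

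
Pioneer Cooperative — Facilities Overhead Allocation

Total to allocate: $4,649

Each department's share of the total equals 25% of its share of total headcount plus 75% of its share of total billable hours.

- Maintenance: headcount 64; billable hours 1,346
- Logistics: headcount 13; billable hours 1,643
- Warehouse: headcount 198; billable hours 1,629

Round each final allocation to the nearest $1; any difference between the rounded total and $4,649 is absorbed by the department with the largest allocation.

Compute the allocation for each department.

Maintenance: $1,287 | Logistics: $1,295 | Warehouse: $2,067

Totals — headcount 275, billable hours 4,618.
Blended shares (25% headcount + 75% billable hours): Maintenance 0.2768; Logistics 0.2787; Warehouse 0.4446.
Unrounded shares: Maintenance 1,286.76; Logistics 1,295.46; Warehouse 2,066.77.
After rounding ($1): Maintenance $1,287; Logistics $1,295; Warehouse $2,067. Sum = $4,649.
Sum already equals the total — no adjustment.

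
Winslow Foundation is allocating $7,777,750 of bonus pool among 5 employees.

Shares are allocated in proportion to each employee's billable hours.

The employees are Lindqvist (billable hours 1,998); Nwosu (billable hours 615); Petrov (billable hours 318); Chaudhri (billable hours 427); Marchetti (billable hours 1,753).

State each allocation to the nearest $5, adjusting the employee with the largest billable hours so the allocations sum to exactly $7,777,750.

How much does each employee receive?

Combined billable hours = 5,111.
Unrounded shares: Lindqvist 1,998/5,111 × $7,777,750 = 3,040,490.02; Nwosu 615/5,111 × $7,777,750 = 935,886.57; Petrov 318/5,111 × $7,777,750 = 483,921.84; Chaudhri 427/5,111 × $7,777,750 = 649,794.41; Marchetti 1,753/5,111 × $7,777,750 = 2,667,657.16.
Rounded to nearest $5: Lindqvist $3,040,490; Nwosu $935,885; Petrov $483,920; Chaudhri $649,795; Marchetti $2,667,655. Sum = $7,777,745.
Difference $7,777,750 − $7,777,745 = +$5 applied to largest billable hours (Lindqvist): Lindqvist becomes $3,040,495.

Lindqvist: $3,040,495; Nwosu: $935,885; Petrov: $483,920; Chaudhri: $649,795; Marchetti: $2,667,655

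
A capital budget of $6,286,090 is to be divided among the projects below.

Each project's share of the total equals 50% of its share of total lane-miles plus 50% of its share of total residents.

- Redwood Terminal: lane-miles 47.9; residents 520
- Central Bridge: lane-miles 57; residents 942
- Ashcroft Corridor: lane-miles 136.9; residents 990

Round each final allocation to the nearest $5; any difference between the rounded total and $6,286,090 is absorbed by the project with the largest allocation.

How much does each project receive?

Totals — lane-miles 241.8, residents 2,452.
Blended shares (50% lane-miles + 50% residents): Redwood Terminal 0.2051; Central Bridge 0.3100; Ashcroft Corridor 0.4850.
Unrounded shares: Redwood Terminal 1,289,180.82; Central Bridge 1,948,399.35; Ashcroft Corridor 3,048,509.84.
At nearest $5: Redwood Terminal $1,289,180; Central Bridge $1,948,400; Ashcroft Corridor $3,048,510. Sum = $6,286,090.
Rounded total matches; no reconciliation needed.

Redwood Terminal: $1,289,180 | Central Bridge: $1,948,400 | Ashcroft Corridor: $3,048,510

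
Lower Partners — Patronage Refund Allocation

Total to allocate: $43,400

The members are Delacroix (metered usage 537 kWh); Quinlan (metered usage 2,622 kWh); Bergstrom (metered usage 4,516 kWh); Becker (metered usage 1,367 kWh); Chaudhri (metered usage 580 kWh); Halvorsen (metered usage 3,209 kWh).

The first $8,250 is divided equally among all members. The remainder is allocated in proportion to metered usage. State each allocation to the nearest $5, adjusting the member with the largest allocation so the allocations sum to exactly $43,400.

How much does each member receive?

$8,250 shared equally gives $1,375 per member.
Remainder $35,150 by metered usage (total 12,831): Delacroix 1,471.09 → $1,470; Quinlan 7,182.86 → $7,185; Bergstrom 12,371.40 → $12,370; Becker 3,744.84 → $3,745; Chaudhri 1,588.89 → $1,590; Halvorsen 8,790.92 → $8,790.
Totals: Delacroix $1,375 + $1,470 = $2,845; Quinlan $1,375 + $7,185 = $8,560; Bergstrom $1,375 + $12,370 = $13,745; Becker $1,375 + $3,745 = $5,120; Chaudhri $1,375 + $1,590 = $2,965; Halvorsen $1,375 + $8,790 = $10,165.

Delacroix: $2,845; Quinlan: $8,560; Bergstrom: $13,745; Becker: $5,120; Chaudhri: $2,965; Halvorsen: $10,165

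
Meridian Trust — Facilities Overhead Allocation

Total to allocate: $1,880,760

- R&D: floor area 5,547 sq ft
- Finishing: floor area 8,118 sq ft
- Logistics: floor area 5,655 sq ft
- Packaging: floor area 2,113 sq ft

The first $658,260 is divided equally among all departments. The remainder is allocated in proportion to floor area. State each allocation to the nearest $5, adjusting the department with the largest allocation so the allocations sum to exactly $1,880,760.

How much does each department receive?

R&D: $480,955 · Finishing: $627,605 · Logistics: $487,115 · Packaging: $285,085

First tranche $658,260 split equally: $164,565 each.
Remainder $1,222,500 by floor area (total 21,433): R&D 316,390.96 → $316,390; Finishing 463,036.21 → $463,035; Logistics 322,551.09 → $322,550; Packaging 120,521.74 → $120,520.
Rounding difference +$5 on remainder applied to Finishing.
Totals: R&D $164,565 + $316,390 = $480,955; Finishing $164,565 + $463,040 = $627,605; Logistics $164,565 + $322,550 = $487,115; Packaging $164,565 + $120,520 = $285,085.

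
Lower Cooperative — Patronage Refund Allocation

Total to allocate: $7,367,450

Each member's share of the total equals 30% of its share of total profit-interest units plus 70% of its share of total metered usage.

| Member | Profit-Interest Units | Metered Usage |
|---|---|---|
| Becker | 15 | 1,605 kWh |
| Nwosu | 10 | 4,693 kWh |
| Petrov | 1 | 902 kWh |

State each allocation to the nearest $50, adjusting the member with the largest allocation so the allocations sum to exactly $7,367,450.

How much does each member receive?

Profit-interest units total 26; metered usage total 7,200.
Blended shares (30% profit-interest units + 70% metered usage): Becker 0.3291; Nwosu 0.5716; Petrov 0.0992.
Pro-rata amounts: Becker 2,424,764.75; Nwosu 4,211,591.77; Petrov 731,093.47.
Rounded to nearest $50: Becker $2,424,750; Nwosu $4,211,600; Petrov $731,100. Sum = $7,367,450.
Rounded total matches; no reconciliation needed.

Becker: $2,424,750 · Nwosu: $4,211,600 · Petrov: $731,100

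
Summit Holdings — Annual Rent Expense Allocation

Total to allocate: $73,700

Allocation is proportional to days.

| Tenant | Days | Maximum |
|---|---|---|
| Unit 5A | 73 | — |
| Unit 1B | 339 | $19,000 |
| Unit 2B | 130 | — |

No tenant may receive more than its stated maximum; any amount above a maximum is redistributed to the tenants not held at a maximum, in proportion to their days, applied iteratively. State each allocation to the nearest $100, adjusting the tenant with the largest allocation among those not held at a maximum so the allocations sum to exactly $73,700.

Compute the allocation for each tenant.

Unit 5A: $19,700 | Unit 1B: $19,000 | Unit 2B: $35,000

Days total: 542.
Unconstrained shares: Unit 5A 9,926.38; Unit 1B 46,096.49; Unit 2B 17,677.12.
Held at cap: Unit 1B ($19,000); balance $54,700 reallocated over remaining days 203.
Shares after redistribution: Unit 5A 19,670.44 → $19,700; Unit 2B 35,029.56 → $35,000.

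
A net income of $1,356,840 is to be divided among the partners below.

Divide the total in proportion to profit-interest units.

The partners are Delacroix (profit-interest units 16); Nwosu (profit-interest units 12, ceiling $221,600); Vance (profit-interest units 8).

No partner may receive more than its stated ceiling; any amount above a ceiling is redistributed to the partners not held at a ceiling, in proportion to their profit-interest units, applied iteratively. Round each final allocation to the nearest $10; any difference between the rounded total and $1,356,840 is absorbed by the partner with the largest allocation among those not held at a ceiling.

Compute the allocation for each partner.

Delacroix: $756,830; Nwosu: $221,600; Vance: $378,410

Combined profit-interest units = 36.
Pro-rata shares before constraints: Delacroix 603,040.00; Nwosu 452,280.00; Vance 301,520.00.
Held at cap: Nwosu ($221,600); balance $1,135,240 reallocated over remaining profit-interest units 24.
Remaining shares: Delacroix 756,826.67 → $756,830; Vance 378,413.33 → $378,410.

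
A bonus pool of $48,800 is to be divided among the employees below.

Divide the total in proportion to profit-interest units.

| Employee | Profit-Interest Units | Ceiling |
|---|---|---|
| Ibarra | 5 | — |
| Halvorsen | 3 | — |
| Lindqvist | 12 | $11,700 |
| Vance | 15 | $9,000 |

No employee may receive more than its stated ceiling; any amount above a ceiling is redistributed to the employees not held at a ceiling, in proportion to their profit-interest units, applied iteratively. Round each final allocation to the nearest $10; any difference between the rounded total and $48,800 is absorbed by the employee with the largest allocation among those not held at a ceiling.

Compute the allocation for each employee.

Combined profit-interest units = 35.
Proportional shares (ignoring caps): Ibarra 6,971.43; Halvorsen 4,182.86; Lindqvist 16,731.43; Vance 20,914.29.
Held at cap: Lindqvist ($11,700), Vance ($9,000); residual $28,100 reallocated over remaining profit-interest units 8.
Shares after redistribution: Ibarra 17,562.50 → $17,560; Halvorsen 10,537.50 → $10,540.

Ibarra: $17,560 · Halvorsen: $10,540 · Lindqvist: $11,700 · Vance: $9,000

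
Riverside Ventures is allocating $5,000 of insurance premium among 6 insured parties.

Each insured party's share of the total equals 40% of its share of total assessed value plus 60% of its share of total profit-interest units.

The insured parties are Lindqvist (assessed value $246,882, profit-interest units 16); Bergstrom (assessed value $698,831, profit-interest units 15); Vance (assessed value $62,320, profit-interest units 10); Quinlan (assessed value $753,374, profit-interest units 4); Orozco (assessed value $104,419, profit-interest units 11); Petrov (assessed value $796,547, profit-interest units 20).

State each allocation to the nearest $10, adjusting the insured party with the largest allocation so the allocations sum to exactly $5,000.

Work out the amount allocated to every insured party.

Lindqvist: $820 | Bergstrom: $1,120 | Vance: $440 | Quinlan: $720 | Orozco: $510 | Petrov: $1,390

Totals — assessed value 2,662,373, profit-interest units 76.
Composite weights (40% assessed value + 60% profit-interest units): Lindqvist 0.1634; Bergstrom 0.2234; Vance 0.0883; Quinlan 0.1448; Orozco 0.1025; Petrov 0.2776.
Unrounded shares: Lindqvist 817.04; Bergstrom 1,117.07; Vance 441.55; Quinlan 723.84; Orozco 512.65; Petrov 1,387.85.
After rounding ($10): Lindqvist $820; Bergstrom $1,120; Vance $440; Quinlan $720; Orozco $510; Petrov $1,390. Sum = $5,000.
Sum already equals the total — no adjustment.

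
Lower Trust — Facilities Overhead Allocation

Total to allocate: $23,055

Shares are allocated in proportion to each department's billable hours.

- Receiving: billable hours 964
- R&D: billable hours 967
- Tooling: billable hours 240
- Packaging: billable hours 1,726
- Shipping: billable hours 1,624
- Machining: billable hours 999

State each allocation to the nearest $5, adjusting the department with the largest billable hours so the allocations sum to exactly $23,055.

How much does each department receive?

Receiving: $3,410; R&D: $3,420; Tooling: $850; Packaging: $6,095; Shipping: $5,745; Machining: $3,535

Combined billable hours = 6,520.
Unrounded shares: Receiving 964/6,520 × $23,055 = 3,408.75; R&D 967/6,520 × $23,055 = 3,419.35; Tooling 240/6,520 × $23,055 = 848.65; Packaging 1,726/6,520 × $23,055 = 6,103.21; Shipping 1,624/6,520 × $23,055 = 5,742.53; Machining 999/6,520 × $23,055 = 3,532.51.
At nearest $5: Receiving $3,410; R&D $3,420; Tooling $850; Packaging $6,105; Shipping $5,745; Machining $3,535. Sum = $23,065.
Difference $23,055 − $23,065 = −$10 applied to largest billable hours (Packaging): Packaging becomes $6,095.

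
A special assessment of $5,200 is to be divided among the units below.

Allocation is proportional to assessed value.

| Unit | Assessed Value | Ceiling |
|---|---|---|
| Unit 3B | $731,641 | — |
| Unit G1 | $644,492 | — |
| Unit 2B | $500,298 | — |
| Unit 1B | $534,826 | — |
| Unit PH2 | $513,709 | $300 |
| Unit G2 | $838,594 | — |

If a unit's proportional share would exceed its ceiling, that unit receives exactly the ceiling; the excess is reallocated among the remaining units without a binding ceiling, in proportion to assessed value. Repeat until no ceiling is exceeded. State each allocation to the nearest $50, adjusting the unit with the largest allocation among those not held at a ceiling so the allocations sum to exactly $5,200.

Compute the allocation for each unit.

Unit 3B: $1,100 | Unit G1: $950 | Unit 2B: $750 | Unit 1B: $800 | Unit PH2: $300 | Unit G2: $1,300

Assessed value total: 3,763,560.
Proportional shares (ignoring caps): Unit 3B 1,010.89; Unit G1 890.48; Unit 2B 691.25; Unit 1B 738.95; Unit PH2 709.78; Unit G2 1,158.66.
Cap binds for Unit PH2 ($300); residual $4,900 reallocated over remaining assessed value 3,249,851.
Redistributed shares: Unit 3B 1,103.14 → $1,100; Unit G1 971.74 → $950; Unit 2B 754.33 → $750; Unit 1B 806.39 → $800; Unit G2 1,264.40 → $1,250.
Rounding difference +$50 applied to Unit G2 → $1,300.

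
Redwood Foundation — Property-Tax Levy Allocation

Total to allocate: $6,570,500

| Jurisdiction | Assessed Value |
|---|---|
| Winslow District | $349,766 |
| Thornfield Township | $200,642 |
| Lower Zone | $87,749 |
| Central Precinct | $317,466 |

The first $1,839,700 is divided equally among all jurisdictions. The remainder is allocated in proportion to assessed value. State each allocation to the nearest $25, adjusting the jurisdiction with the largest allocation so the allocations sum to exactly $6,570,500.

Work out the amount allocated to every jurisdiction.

Winslow District: $2,191,450 | Thornfield Township: $1,453,200 | Lower Zone: $894,325 | Central Precinct: $2,031,525

$1,839,700 shared equally gives $459,925 per jurisdiction.
Remainder $4,730,800 by assessed value (total 955,623): Winslow District 1,731,512.31 → $1,731,500; Thornfield Township 993,275.77 → $993,275; Lower Zone 434,400.35 → $434,400; Central Precinct 1,571,611.56 → $1,571,600.
Rounding difference +$25 on remainder applied to Winslow District.
Totals: Winslow District $459,925 + $1,731,525 = $2,191,450; Thornfield Township $459,925 + $993,275 = $1,453,200; Lower Zone $459,925 + $434,400 = $894,325; Central Precinct $459,925 + $1,571,600 = $2,031,525.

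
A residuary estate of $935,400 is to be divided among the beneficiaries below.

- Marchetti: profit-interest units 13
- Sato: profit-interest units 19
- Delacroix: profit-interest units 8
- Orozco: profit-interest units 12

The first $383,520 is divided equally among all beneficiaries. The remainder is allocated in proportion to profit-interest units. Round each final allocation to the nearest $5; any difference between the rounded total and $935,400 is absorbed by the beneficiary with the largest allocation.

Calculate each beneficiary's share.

Equal tier: $383,520 ÷ 4 = $95,880 apiece.
Remainder $551,880 by profit-interest units (total 52): Marchetti 137,970.00 → $137,970; Sato 201,648.46 → $201,650; Delacroix 84,904.62 → $84,905; Orozco 127,356.92 → $127,355.
Totals: Marchetti $95,880 + $137,970 = $233,850; Sato $95,880 + $201,650 = $297,530; Delacroix $95,880 + $84,905 = $180,785; Orozco $95,880 + $127,355 = $223,235.

Marchetti: $233,850 | Sato: $297,530 | Delacroix: $180,785 | Orozco: $223,235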